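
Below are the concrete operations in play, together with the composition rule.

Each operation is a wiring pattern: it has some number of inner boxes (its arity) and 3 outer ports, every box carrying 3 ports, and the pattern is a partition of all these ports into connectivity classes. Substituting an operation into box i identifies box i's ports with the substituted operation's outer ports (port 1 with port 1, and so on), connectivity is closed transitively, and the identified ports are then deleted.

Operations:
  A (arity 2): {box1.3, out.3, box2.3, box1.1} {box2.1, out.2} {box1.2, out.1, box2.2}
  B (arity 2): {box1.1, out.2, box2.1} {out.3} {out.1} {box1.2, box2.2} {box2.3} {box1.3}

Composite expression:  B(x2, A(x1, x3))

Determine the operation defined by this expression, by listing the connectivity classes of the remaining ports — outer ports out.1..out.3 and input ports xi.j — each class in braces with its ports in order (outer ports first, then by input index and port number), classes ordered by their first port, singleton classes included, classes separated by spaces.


{out.1} {out.2, x1.2, x2.1, x3.2} {out.3} {x1.1, x1.3, x3.3} {x2.2, x3.1} {x2.3}

Substituting into B glues patterns; closure does the rest.
after A, the pattern on (x1, x3) reads {out.1, x1.2, x3.2} {out.2, x3.1} {out.3, x1.1, x1.3, x3.3} (out.j = its outer ports)
after B, the pattern on (x2, x1, x3) reads {out.1} {out.2, x1.2, x2.1, x3.2} {out.3} {x1.1, x1.3, x3.3} {x2.2, x3.1} {x2.3} (out.j = its outer ports)


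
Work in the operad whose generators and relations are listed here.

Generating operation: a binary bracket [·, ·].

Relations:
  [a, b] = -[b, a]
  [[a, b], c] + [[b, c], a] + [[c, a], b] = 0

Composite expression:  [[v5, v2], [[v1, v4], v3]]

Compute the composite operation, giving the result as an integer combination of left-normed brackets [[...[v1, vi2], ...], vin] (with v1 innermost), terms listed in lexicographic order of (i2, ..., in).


[[[[v1, v4], v3], v2], v5] - [[[[v1, v4], v3], v5], v2]

A multilinear Lie element is pinned by v1-initial words (v1 innermost).
Composite bracket: [[v5, v2], [[v1, v4], v3]]
Full expansion: 16 signed words from ab - ba (2^4 = 16).
Only words starting with v1 matter:
  sign of v1v4v3v2v5 is +1, so it contributes +[[[[v1, v4], v3], v2], v5]
  sign of v1v4v3v5v2 is -1, so it contributes -[[[[v1, v4], v3], v5], v2]


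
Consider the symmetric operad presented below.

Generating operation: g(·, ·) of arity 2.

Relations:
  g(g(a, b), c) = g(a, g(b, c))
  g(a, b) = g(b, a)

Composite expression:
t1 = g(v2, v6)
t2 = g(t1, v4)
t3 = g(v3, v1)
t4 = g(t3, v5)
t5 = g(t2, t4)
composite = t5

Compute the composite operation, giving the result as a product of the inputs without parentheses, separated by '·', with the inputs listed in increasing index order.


v1 · v2 · v3 · v4 · v5 · v6

Reordering under g is free, so list the v-inputs canonically.
g(v2, v6) unparenthesizes to v2 · v6
g(g(v2, v6), v4) unparenthesizes to v2 · v6 · v4
g(v3, v1) unparenthesizes to v3 · v1
g(g(v3, v1), v5) unparenthesizes to v3 · v1 · v5
g(g(g(v2, v6), v4), g(g(v3, v1), v5)) unparenthesizes to v2 · v6 · v4 · v3 · v1 · v5
commutativity sorts the factors: v1 · v2 · v3 · v4 · v5 · v6


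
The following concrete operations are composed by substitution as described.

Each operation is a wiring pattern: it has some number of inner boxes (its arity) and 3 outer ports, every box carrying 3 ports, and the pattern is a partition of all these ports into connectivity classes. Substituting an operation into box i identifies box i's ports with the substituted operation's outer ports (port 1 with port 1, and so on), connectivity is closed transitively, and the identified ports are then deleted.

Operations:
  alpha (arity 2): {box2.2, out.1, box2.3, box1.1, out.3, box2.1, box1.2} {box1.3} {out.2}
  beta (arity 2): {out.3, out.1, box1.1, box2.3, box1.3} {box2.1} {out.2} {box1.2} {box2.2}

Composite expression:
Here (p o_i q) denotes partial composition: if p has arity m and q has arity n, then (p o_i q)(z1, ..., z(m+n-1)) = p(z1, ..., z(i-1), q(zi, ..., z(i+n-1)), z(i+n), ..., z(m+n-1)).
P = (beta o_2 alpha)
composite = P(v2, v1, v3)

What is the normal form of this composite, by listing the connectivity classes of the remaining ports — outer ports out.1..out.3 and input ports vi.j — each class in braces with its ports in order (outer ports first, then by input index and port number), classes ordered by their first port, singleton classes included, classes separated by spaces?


{out.1, out.3, v1.1, v1.2, v2.1, v2.3, v3.1, v3.2, v3.3} {out.2} {v1.3} {v2.2}

Two ports join when wires chain via beta-identified ports.
stage alpha: inputs (v1, v3), connectivity {out.1, out.3, v1.1, v1.2, v3.1, v3.2, v3.3} {out.2} {v1.3}, out.j its boundary
stage beta: inputs (v2, v1, v3), connectivity {out.1, out.3, v1.1, v1.2, v2.1, v2.3, v3.1, v3.2, v3.3} {out.2} {v1.3} {v2.2}, out.j its boundary


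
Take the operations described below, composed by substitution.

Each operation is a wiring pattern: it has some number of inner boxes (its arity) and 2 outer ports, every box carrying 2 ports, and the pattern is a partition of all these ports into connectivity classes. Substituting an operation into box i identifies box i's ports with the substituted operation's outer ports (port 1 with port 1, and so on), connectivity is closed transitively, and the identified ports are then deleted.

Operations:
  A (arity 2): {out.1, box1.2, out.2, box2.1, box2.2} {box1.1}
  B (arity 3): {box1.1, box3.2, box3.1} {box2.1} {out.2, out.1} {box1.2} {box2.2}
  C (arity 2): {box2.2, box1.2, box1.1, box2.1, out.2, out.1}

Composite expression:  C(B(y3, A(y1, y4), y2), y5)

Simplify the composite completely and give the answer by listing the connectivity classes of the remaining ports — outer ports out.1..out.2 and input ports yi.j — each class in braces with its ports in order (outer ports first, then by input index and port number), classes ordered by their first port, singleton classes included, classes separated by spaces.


{out.1, out.2, y5.1, y5.2} {y1.1} {y1.2, y4.1, y4.2} {y2.1, y2.2, y3.1} {y3.2}

Reachability decides: close wires over C-identified ports.
A over (y1, y4) gives {out.1, out.2, y1.2, y4.1, y4.2} {y1.1}, out.j being that stage's outer ports
B over (y3, y1, y4, y2) gives {out.1, out.2} {y1.1} {y1.2, y4.1, y4.2} {y2.1, y2.2, y3.1} {y3.2}, out.j being that stage's outer ports
C over (y3, y1, y4, y2, y5) gives {out.1, out.2, y5.1, y5.2} {y1.1} {y1.2, y4.1, y4.2} {y2.1, y2.2, y3.1} {y3.2}, out.j being that stage's outer ports


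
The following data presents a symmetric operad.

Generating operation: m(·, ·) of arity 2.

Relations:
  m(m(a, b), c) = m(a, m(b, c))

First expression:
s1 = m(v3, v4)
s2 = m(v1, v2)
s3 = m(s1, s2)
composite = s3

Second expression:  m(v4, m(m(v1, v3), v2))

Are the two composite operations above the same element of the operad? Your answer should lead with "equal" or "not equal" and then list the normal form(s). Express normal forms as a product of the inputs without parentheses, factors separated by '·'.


not equal; the first gives v3 · v4 · v1 · v2 and the second v4 · v1 · v3 · v2


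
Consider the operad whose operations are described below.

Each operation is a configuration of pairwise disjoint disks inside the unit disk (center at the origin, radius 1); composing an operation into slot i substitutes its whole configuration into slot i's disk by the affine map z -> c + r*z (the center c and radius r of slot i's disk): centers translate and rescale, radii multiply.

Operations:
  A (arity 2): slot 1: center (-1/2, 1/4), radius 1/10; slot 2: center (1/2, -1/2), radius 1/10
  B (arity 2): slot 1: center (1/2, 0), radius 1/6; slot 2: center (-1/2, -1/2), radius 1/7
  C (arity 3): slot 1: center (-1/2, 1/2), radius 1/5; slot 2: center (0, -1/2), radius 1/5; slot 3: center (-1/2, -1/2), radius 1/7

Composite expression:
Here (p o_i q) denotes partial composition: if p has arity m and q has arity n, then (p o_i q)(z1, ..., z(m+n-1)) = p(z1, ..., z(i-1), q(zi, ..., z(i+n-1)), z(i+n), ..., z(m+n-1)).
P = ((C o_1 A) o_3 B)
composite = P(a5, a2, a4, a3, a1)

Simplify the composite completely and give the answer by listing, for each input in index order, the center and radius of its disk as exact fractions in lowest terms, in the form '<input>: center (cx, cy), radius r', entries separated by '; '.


a1: center (-1/2, -1/2), radius 1/7; a2: center (-2/5, 2/5), radius 1/50; a3: center (-1/10, -3/5), radius 1/35; a4: center (1/10, -1/2), radius 1/30; a5: center (-3/5, 11/20), radius 1/50

Follow each a-input down from C: c' goes to c + r*c', radius to r*r'.
a5: after 2 affine steps, its disk has center (-3/5, 11/20), radius 1/50
a2: after 2 affine steps, its disk has center (-2/5, 2/5), radius 1/50
a4: after 2 affine steps, its disk has center (1/10, -1/2), radius 1/30
a3: after 2 affine steps, its disk has center (-1/10, -3/5), radius 1/35
a1: after 1 affine step, its disk has center (-1/2, -1/2), radius 1/7


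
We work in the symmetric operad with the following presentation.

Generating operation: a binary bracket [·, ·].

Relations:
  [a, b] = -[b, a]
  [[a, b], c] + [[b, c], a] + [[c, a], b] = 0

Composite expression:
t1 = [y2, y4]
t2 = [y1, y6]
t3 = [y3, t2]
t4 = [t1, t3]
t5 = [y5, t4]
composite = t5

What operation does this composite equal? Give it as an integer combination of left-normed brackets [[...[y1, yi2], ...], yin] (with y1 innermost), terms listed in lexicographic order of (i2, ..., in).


-[[[[[y1, y6], y3], y2], y4], y5] + [[[[[y1, y6], y3], y4], y2], y5]

Skip Jacobi rewriting: expand, keep y1-initial words, read off terms.
Composite bracket: [y5, [[y2, y4], [y3, [y1, y6]]]]
Full expansion: 32 signed words from ab - ba (2^5 = 32).
The y1-initial words carry the normal form:
  word y1y6y3y2y4y5 has sign -1, contributing -[[[[[y1, y6], y3], y2], y4], y5]
  word y1y6y3y4y2y5 has sign +1, contributing +[[[[[y1, y6], y3], y4], y2], y5]


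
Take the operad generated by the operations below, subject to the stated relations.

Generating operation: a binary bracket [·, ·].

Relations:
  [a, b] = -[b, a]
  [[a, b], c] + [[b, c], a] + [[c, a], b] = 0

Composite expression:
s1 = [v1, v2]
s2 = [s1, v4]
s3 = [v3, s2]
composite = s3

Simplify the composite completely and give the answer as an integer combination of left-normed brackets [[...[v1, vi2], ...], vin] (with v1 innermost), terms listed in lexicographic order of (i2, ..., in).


-[[[v1, v2], v4], v3]

In the tensor algebra, words opening v1 carry the v1-anchored form.
Composite bracket: [v3, [[v1, v2], v4]]
Applying ab - ba throughout gives 8 signed words (2^3 = 8).
The v1-initial words carry the normal form:
  the word v1v2v4v3 carries sign -1 and contributes -[[[v1, v2], v4], v3]


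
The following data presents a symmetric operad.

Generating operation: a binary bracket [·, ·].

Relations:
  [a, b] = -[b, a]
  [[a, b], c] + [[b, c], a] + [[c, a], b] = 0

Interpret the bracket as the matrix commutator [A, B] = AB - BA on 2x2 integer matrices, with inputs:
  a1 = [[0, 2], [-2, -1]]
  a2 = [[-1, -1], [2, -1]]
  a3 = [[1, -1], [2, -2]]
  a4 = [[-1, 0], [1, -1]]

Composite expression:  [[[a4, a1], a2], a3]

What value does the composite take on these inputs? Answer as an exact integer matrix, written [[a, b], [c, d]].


[[16, -14], [20, -16]]

[a4, a1] = [[-2, 0], [1, 2]]
[[a4, a1], a2] = [[1, 4], [8, -1]]
[[[a4, a1], a2], a3] = [[16, -14], [20, -16]]


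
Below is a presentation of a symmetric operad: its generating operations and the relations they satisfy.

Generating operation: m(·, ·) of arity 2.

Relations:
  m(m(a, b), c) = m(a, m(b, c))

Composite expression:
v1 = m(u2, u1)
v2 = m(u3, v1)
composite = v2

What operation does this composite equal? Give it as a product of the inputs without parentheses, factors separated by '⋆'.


u3 ⋆ u2 ⋆ u1

Every regrouping of m is equal, so read the u-inputs in written order.
m(u2, u1) flattens to u2 ⋆ u1
m(u3, m(u2, u1)) flattens to u3 ⋆ u2 ⋆ u1


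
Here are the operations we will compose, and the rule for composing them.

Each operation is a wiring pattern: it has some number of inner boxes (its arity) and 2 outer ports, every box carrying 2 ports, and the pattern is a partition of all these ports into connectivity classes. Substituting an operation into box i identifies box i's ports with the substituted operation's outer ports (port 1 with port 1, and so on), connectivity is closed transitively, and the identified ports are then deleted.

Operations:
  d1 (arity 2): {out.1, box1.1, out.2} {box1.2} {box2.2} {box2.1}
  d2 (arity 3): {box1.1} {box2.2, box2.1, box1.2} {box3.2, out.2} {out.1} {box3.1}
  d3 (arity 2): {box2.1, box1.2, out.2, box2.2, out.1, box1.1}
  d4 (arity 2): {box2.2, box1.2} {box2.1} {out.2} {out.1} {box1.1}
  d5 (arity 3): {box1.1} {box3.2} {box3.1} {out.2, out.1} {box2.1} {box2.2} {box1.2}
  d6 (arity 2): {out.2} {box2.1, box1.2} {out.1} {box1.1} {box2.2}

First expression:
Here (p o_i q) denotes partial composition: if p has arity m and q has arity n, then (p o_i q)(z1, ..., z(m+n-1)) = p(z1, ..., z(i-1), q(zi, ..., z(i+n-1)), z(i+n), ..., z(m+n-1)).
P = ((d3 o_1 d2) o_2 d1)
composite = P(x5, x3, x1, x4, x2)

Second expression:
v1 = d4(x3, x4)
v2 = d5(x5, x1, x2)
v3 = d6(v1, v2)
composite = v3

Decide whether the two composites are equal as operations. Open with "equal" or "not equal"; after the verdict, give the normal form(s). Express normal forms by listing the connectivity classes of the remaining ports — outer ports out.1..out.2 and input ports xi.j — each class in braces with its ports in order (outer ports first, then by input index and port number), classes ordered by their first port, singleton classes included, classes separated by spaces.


not equal; the first gives {out.1, out.2, x2.1, x2.2, x4.2} {x1.1} {x1.2} {x3.1, x5.2} {x3.2} {x4.1} {x5.1} and the second {out.1} {out.2} {x1.1} {x1.2} {x2.1} {x2.2} {x3.1} {x3.2, x4.2} {x4.1} {x5.1} {x5.2}


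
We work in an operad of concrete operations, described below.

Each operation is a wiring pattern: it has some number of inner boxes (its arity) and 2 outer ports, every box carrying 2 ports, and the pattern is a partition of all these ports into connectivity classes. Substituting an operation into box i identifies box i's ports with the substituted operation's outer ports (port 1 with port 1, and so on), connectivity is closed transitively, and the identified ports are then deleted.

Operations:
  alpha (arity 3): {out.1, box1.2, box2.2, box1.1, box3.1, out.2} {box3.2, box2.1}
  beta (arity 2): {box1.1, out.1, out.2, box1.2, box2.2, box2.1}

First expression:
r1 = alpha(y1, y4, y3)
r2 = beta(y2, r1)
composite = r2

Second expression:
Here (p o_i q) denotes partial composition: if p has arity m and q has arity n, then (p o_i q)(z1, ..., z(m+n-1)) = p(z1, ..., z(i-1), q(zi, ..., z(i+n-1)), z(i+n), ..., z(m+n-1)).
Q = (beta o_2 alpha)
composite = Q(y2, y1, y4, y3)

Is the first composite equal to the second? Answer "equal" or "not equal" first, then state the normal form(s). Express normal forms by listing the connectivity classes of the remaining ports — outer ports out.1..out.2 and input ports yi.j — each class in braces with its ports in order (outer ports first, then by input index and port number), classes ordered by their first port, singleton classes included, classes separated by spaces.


equal: each reduces to {out.1, out.2, y1.1, y1.2, y2.1, y2.2, y3.1, y4.2} {y3.2, y4.1}

In normal form, the first expression is {out.1, out.2, y1.1, y1.2, y2.1, y2.2, y3.1, y4.2} {y3.2, y4.1}
In normal form, the second expression is {out.1, out.2, y1.1, y1.2, y2.1, y2.2, y3.1, y4.2} {y3.2, y4.1}
Identical normal forms: equal.


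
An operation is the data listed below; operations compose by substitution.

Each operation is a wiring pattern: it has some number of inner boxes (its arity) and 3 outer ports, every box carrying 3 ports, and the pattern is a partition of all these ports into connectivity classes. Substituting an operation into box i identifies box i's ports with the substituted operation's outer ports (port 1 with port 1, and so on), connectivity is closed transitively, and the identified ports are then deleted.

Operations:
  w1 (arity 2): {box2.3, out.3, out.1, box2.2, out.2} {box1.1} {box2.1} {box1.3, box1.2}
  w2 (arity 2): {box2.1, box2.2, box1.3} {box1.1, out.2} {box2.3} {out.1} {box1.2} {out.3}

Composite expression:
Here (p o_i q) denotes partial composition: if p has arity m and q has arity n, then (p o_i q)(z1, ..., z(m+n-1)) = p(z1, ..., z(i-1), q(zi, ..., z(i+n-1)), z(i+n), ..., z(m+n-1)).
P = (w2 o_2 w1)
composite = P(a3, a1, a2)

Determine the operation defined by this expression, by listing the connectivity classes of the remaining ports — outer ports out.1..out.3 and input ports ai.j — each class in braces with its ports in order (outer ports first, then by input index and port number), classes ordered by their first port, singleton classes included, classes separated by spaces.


{out.1} {out.2, a3.1} {out.3} {a1.1} {a1.2, a1.3} {a2.1} {a2.2, a2.3, a3.3} {a3.2}

Reachability decides: close wires over w2-identified ports.
through w1, on inputs (a1, a2): {out.1, out.2, out.3, a2.2, a2.3} {a1.1} {a1.2, a1.3} {a2.1} (out.j = stage outer ports)
through w2, on inputs (a3, a1, a2): {out.1} {out.2, a3.1} {out.3} {a1.1} {a1.2, a1.3} {a2.1} {a2.2, a2.3, a3.3} {a3.2} (out.j = stage outer ports)


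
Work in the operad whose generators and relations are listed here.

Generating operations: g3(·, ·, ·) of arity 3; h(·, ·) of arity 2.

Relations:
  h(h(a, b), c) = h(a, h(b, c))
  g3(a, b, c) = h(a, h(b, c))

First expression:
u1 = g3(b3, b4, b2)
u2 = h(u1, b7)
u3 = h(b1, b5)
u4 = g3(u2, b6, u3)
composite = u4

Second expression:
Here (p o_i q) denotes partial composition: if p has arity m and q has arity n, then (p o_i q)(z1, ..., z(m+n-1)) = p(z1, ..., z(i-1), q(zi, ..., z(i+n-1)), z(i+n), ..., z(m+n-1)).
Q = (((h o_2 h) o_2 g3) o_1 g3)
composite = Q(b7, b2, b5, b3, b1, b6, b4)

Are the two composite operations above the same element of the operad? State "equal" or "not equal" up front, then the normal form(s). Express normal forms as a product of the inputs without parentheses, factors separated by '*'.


In normal form, the first expression is b3 * b4 * b2 * b7 * b6 * b1 * b5
In normal form, the second expression is b7 * b2 * b5 * b3 * b1 * b6 * b4
Distinct normal forms: not equal.

not equal; first: b3 * b4 * b2 * b7 * b6 * b1 * b5; second: b7 * b2 * b5 * b3 * b1 * b6 * b4


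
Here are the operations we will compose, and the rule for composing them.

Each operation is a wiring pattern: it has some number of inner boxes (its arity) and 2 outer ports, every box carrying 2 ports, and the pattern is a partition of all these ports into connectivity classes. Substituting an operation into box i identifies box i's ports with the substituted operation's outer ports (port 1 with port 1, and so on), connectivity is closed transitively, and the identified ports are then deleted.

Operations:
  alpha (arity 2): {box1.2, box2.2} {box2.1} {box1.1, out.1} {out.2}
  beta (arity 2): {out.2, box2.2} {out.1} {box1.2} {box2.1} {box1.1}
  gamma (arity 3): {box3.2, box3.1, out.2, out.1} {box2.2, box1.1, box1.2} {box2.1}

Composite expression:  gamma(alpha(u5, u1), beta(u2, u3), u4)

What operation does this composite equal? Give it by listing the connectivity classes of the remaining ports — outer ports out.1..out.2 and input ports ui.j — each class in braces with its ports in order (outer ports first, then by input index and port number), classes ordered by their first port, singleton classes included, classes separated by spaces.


{out.1, out.2, u4.1, u4.2} {u1.1} {u1.2, u5.2} {u2.1} {u2.2} {u3.1} {u3.2, u5.1}

Two ports join when wires chain via gamma-identified ports.
alpha over (u5, u1) gives {out.1, u5.1} {out.2} {u1.1} {u1.2, u5.2}, out.j being that stage's outer ports
beta over (u2, u3) gives {out.1} {out.2, u3.2} {u2.1} {u2.2} {u3.1}, out.j being that stage's outer ports
gamma over (u5, u1, u2, u3, u4) gives {out.1, out.2, u4.1, u4.2} {u1.1} {u1.2, u5.2} {u2.1} {u2.2} {u3.1} {u3.2, u5.1}, out.j being that stage's outer ports


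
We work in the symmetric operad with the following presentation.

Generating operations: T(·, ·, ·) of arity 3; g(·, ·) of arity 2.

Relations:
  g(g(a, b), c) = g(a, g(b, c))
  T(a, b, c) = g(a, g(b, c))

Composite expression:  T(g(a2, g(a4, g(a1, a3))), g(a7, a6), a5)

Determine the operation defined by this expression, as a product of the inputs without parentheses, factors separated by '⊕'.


a2 ⊕ a4 ⊕ a1 ⊕ a3 ⊕ a7 ⊕ a6 ⊕ a5

All parenthesizations of T agree; list the a-inputs left to right.
g(a1, a3) reduces to a1 ⊕ a3
g(a4, g(a1, a3)) reduces to a4 ⊕ a1 ⊕ a3
g(a2, g(a4, g(a1, a3))) reduces to a2 ⊕ a4 ⊕ a1 ⊕ a3
g(a7, a6) reduces to a7 ⊕ a6
T(g(a2, g(a4, g(a1, a3))), g(a7, a6), a5) reduces to a2 ⊕ a4 ⊕ a1 ⊕ a3 ⊕ a7 ⊕ a6 ⊕ a5


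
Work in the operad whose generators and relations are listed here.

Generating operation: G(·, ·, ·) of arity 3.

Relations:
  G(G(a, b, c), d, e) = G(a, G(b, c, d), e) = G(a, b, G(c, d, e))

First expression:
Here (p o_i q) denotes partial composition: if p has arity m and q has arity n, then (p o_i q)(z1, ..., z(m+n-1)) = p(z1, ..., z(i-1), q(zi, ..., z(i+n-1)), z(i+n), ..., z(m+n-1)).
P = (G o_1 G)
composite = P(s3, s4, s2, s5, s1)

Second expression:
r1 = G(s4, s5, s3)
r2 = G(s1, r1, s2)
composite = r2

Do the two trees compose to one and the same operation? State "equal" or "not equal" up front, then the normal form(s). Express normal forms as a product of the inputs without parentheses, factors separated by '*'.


not equal; the first gives s3 * s4 * s2 * s5 * s1 and the second s1 * s4 * s5 * s3 * s2

The first expression, normalized: s3 * s4 * s2 * s5 * s1
The second expression, normalized: s1 * s4 * s5 * s3 * s2
Distinct normal forms: not equal.


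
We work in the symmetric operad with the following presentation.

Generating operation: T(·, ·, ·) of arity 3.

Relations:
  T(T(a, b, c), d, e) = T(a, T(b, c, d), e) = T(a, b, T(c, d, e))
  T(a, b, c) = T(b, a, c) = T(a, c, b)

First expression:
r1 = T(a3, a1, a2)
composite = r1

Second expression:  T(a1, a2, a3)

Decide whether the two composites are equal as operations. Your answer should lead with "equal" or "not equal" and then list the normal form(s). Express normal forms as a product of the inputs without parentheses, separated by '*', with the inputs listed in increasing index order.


equal; both compose to a1 * a2 * a3

Reducing the first expression gives a1 * a2 * a3
Reducing the second expression gives a1 * a2 * a3
The normal forms match — equal.


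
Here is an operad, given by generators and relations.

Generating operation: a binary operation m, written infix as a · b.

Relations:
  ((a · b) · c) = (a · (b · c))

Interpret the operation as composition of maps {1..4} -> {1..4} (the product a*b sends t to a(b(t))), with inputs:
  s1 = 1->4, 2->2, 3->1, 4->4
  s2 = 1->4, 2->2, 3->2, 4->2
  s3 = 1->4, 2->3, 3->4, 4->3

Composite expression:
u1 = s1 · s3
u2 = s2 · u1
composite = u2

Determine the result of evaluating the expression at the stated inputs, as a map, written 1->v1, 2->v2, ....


1->2, 2->4, 3->2, 4->4

(s1 · s3) = 1->4, 2->1, 3->4, 4->1
(s2 · (s1 · s3)) = 1->2, 2->4, 3->2, 4->4


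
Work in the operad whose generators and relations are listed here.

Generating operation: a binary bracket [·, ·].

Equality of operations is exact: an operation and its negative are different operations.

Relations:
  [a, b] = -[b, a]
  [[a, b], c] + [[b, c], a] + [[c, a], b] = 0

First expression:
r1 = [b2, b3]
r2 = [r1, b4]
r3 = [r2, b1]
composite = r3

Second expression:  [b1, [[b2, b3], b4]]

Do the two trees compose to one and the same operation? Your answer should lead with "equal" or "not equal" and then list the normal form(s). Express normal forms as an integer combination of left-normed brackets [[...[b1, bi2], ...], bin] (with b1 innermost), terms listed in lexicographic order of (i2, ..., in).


not equal; first: -[[[b1, b2], b3], b4] + [[[b1, b3], b2], b4] + [[[b1, b4], b2], b3] - [[[b1, b4], b3], b2]; second: [[[b1, b2], b3], b4] - [[[b1, b3], b2], b4] - [[[b1, b4], b2], b3] + [[[b1, b4], b3], b2]

Reducing the first expression gives -[[[b1, b2], b3], b4] + [[[b1, b3], b2], b4] + [[[b1, b4], b2], b3] - [[[b1, b4], b3], b2]
Reducing the second expression gives [[[b1, b2], b3], b4] - [[[b1, b3], b2], b4] - [[[b1, b4], b2], b3] + [[[b1, b4], b3], b2]
The forms do not match — not equal.


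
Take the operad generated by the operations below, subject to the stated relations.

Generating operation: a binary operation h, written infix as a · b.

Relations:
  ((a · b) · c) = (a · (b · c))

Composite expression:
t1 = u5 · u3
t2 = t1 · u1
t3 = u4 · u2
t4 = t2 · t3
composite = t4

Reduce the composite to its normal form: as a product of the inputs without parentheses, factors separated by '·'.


u5 · u3 · u1 · u4 · u2

Key point: h is associative — brackets drop, the u-order remains.
(u5 · u3) collapses to u5 · u3
((u5 · u3) · u1) collapses to u5 · u3 · u1
(u4 · u2) collapses to u4 · u2
(((u5 · u3) · u1) · (u4 · u2)) collapses to u5 · u3 · u1 · u4 · u2


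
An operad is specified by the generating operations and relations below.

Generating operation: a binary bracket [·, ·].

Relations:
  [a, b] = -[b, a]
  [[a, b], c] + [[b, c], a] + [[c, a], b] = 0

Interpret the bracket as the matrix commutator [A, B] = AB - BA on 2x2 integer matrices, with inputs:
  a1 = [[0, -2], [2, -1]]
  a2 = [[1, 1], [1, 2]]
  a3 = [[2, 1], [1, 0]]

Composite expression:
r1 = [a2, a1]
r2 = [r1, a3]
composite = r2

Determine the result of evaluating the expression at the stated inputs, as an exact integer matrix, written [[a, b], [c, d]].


[[-2, 6], [-2, 2]]


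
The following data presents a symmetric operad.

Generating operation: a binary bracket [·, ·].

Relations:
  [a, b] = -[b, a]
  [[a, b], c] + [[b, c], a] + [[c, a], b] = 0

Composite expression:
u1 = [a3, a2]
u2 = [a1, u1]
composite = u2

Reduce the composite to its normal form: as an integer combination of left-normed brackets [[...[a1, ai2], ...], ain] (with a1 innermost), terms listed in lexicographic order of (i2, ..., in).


-[[a1, a2], a3] + [[a1, a3], a2]


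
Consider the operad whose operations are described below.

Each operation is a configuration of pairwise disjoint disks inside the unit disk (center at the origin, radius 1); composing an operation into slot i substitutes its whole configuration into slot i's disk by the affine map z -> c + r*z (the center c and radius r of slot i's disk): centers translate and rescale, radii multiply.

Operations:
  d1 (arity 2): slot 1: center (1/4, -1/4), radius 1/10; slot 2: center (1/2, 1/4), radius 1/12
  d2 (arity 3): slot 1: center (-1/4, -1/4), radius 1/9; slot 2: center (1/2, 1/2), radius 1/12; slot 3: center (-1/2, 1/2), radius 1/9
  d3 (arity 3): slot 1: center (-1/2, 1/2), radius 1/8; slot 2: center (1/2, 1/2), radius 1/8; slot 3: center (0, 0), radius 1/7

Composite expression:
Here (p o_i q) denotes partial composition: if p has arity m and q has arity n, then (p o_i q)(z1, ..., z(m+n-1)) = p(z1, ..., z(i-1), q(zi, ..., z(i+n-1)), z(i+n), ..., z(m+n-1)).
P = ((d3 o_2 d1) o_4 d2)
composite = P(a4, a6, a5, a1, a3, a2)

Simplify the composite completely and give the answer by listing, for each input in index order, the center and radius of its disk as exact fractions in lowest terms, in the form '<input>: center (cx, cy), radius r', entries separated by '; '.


a1: center (-1/28, -1/28), radius 1/63; a2: center (-1/14, 1/14), radius 1/63; a3: center (1/14, 1/14), radius 1/84; a4: center (-1/2, 1/2), radius 1/8; a5: center (9/16, 17/32), radius 1/96; a6: center (17/32, 15/32), radius 1/80

Follow each a-input down from d3: c' goes to c + r*c', radius to r*r'.
input a4: applying the 1 nested substitution gives center (-1/2, 1/2), radius 1/8
input a6: applying the 2 nested substitutions gives center (17/32, 15/32), radius 1/80
input a5: applying the 2 nested substitutions gives center (9/16, 17/32), radius 1/96
input a1: applying the 2 nested substitutions gives center (-1/28, -1/28), radius 1/63
input a3: applying the 2 nested substitutions gives center (1/14, 1/14), radius 1/84
input a2: applying the 2 nested substitutions gives center (-1/14, 1/14), radius 1/63


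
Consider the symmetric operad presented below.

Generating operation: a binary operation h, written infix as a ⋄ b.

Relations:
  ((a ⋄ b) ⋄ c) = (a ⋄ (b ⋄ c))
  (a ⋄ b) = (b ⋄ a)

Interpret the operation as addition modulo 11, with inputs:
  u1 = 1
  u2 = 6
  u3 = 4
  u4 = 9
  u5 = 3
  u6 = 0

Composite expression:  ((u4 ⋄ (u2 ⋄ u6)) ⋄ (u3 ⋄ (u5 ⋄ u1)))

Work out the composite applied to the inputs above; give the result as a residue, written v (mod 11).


1 (mod 11)

(u2 ⋄ u6) = 6
(u4 ⋄ (u2 ⋄ u6)) = 4
(u5 ⋄ u1) = 4
(u3 ⋄ (u5 ⋄ u1)) = 8
((u4 ⋄ (u2 ⋄ u6)) ⋄ (u3 ⋄ (u5 ⋄ u1))) = 1


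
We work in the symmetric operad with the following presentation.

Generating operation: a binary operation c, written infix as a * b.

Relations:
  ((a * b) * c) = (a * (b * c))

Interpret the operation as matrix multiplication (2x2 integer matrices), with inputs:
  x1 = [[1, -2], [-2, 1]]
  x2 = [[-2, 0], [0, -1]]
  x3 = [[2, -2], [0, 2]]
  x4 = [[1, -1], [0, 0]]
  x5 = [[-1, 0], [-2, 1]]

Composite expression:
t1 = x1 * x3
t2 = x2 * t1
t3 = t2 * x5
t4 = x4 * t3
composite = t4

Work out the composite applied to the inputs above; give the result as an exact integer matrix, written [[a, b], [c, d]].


(x1 * x3) = [[2, -6], [-4, 6]]
(x2 * (x1 * x3)) = [[-4, 12], [4, -6]]
((x2 * (x1 * x3)) * x5) = [[-20, 12], [8, -6]]
(x4 * ((x2 * (x1 * x3)) * x5)) = [[-28, 18], [0, 0]]

[[-28, 18], [0, 0]]


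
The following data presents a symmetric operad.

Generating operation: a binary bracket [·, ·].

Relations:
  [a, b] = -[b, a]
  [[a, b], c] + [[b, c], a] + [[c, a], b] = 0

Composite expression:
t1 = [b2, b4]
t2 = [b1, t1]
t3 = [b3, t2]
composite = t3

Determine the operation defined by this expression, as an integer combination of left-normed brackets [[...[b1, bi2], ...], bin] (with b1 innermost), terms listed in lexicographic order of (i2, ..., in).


Antisymmetry and Jacobi reduce to b1-anchored left-normed brackets.
Composite bracket: [b3, [b1, [b2, b4]]]
Full expansion: 8 signed words from ab - ba (2^3 = 8).
Collect the words opening with b1:
  word b1b2b4b3 has sign -1, contributing -[[[b1, b2], b4], b3]
  word b1b4b2b3 has sign +1, contributing +[[[b1, b4], b2], b3]

-[[[b1, b2], b4], b3] + [[[b1, b4], b2], b3]


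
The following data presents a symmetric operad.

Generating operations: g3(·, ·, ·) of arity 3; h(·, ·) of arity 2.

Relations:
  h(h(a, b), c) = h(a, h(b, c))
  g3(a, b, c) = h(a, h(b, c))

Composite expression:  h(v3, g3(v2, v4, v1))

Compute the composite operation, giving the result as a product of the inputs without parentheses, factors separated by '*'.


Key point: h is associative — brackets drop, the v-order remains.
g3(v2, v4, v1) unparenthesizes to v2 * v4 * v1
h(v3, g3(v2, v4, v1)) unparenthesizes to v3 * v2 * v4 * v1

v3 * v2 * v4 * v1


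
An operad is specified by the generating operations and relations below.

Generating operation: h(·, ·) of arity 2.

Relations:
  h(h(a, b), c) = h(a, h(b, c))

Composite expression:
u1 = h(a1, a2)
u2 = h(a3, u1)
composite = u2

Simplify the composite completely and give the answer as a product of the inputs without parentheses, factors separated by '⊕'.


a3 ⊕ a1 ⊕ a2

All parenthesizations of h agree; list the a-inputs left to right.
h(a1, a2) spells out as a1 ⊕ a2
h(a3, h(a1, a2)) spells out as a3 ⊕ a1 ⊕ a2


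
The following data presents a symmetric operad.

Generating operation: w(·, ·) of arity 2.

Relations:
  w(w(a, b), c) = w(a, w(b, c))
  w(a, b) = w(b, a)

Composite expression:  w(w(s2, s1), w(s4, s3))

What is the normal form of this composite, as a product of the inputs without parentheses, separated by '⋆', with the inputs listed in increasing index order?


s1 ⋆ s2 ⋆ s3 ⋆ s4

Shape and order are irrelevant to w; the s-input set decides.
w(s2, s1) flattens to s2 ⋆ s1
w(s4, s3) flattens to s4 ⋆ s3
w(w(s2, s1), w(s4, s3)) flattens to s2 ⋆ s1 ⋆ s4 ⋆ s3
reordering the factors by index: s1 ⋆ s2 ⋆ s3 ⋆ s4


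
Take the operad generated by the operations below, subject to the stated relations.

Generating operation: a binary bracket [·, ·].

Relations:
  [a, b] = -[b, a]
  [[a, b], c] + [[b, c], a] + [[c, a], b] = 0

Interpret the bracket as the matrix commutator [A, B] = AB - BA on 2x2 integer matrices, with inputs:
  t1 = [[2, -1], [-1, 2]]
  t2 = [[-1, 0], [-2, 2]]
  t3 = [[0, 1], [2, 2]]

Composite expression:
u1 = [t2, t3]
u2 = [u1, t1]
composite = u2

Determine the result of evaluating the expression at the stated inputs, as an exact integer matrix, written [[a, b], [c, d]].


[t2, t3] = [[2, -3], [10, -2]]
[[t2, t3], t1] = [[13, -4], [4, -13]]

[[13, -4], [4, -13]]


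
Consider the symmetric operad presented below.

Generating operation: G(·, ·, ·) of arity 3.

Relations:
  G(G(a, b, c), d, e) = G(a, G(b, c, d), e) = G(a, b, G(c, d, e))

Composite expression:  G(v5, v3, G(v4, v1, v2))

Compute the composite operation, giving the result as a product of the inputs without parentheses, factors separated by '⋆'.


v5 ⋆ v3 ⋆ v4 ⋆ v1 ⋆ v2

Under associativity of G, the answer is the v's in reading order.
G(v4, v1, v2) unparenthesizes to v4 ⋆ v1 ⋆ v2
G(v5, v3, G(v4, v1, v2)) unparenthesizes to v5 ⋆ v3 ⋆ v4 ⋆ v1 ⋆ v2


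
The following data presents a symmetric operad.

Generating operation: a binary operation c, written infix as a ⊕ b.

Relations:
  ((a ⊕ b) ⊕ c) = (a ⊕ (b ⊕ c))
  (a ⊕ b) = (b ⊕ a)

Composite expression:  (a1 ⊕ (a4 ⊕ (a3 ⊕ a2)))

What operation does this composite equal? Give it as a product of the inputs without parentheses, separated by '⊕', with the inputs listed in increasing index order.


a1 ⊕ a2 ⊕ a3 ⊕ a4

Key point: c commutes, so take the a-inputs in any fixed order.
(a3 ⊕ a2) collapses to a3 ⊕ a2
(a4 ⊕ (a3 ⊕ a2)) collapses to a4 ⊕ a3 ⊕ a2
(a1 ⊕ (a4 ⊕ (a3 ⊕ a2))) collapses to a1 ⊕ a4 ⊕ a3 ⊕ a2
putting the inputs in ascending order: a1 ⊕ a2 ⊕ a3 ⊕ a4


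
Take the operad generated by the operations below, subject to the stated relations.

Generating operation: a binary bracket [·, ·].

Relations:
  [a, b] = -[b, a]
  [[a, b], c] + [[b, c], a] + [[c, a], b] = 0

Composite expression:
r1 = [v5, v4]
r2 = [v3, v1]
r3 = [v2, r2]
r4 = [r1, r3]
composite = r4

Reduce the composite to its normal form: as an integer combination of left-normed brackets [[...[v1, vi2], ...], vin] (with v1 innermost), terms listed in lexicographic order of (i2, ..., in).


[[[[v1, v3], v2], v4], v5] - [[[[v1, v3], v2], v5], v4]


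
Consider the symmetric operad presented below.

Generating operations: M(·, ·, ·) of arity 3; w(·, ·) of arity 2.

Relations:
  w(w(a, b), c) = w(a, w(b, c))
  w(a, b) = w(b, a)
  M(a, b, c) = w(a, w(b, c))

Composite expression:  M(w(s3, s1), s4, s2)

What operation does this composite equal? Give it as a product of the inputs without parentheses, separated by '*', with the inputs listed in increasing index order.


s1 * s2 * s3 * s4

Both nesting and order wash out for M; what remains is which s's occur.
w(s3, s1) linearizes to s3 * s1
M(w(s3, s1), s4, s2) linearizes to s3 * s1 * s4 * s2
sorting the factors by input index: s1 * s2 * s3 * s4


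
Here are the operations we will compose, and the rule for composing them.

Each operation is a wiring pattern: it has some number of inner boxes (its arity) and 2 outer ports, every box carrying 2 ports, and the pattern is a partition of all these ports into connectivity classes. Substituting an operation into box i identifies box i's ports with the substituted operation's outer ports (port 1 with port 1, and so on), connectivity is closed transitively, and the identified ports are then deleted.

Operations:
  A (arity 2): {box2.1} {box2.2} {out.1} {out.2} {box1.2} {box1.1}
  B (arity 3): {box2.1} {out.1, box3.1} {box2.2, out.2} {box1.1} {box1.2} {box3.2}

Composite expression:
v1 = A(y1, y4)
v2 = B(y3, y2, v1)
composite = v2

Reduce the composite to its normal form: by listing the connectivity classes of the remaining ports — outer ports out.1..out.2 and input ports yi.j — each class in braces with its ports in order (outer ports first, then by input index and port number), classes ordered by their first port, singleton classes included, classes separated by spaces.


{out.1} {out.2, y2.2} {y1.1} {y1.2} {y2.1} {y3.1} {y3.2} {y4.1} {y4.2}

Substituting into B glues patterns; closure does the rest.
stage A: inputs (y1, y4), connectivity {out.1} {out.2} {y1.1} {y1.2} {y4.1} {y4.2}, out.j its boundary
stage B: inputs (y3, y2, y1, y4), connectivity {out.1} {out.2, y2.2} {y1.1} {y1.2} {y2.1} {y3.1} {y3.2} {y4.1} {y4.2}, out.j its boundary


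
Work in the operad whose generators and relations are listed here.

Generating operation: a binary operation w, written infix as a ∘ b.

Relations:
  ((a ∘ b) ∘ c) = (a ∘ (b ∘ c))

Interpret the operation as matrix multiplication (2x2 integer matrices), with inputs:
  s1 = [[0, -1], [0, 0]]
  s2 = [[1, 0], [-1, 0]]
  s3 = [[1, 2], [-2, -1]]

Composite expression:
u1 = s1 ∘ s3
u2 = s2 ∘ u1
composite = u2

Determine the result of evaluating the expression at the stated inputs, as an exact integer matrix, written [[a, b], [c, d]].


[[2, 1], [-2, -1]]

(s1 ∘ s3) = [[2, 1], [0, 0]]
(s2 ∘ (s1 ∘ s3)) = [[2, 1], [-2, -1]]


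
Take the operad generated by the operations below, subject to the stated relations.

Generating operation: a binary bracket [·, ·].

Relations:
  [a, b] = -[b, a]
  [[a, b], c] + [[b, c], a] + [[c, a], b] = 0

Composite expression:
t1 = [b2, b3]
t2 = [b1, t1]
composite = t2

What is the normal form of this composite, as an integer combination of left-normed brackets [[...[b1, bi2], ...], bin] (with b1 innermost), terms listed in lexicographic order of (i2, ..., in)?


[[b1, b2], b3] - [[b1, b3], b2]

Left-normed coefficients sit on the b1-initial expansion words.
Composite bracket: [b1, [b2, b3]]
Full expansion: 4 signed words from ab - ba (2^2 = 4).
Coefficients come from the b1-initial words:
  word b1b2b3 has sign +1, contributing +[[b1, b2], b3]
  word b1b3b2 has sign -1, contributing -[[b1, b3], b2]


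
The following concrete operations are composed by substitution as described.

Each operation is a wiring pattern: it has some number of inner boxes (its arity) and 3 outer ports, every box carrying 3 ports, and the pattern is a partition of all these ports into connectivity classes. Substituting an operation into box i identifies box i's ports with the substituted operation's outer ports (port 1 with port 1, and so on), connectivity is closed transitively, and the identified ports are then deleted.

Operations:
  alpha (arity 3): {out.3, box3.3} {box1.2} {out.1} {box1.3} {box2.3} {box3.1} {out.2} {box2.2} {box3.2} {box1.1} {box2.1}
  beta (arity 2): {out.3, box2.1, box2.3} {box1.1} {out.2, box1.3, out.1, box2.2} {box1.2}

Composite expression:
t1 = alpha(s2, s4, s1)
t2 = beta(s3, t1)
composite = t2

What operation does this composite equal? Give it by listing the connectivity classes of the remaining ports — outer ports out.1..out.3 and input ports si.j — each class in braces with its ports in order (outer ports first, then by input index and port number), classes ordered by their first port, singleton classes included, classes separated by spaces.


Connectivity passes through glued beta-boundaries; trace each wire chain.
alpha over (s2, s4, s1) gives {out.1} {out.2} {out.3, s1.3} {s1.1} {s1.2} {s2.1} {s2.2} {s2.3} {s4.1} {s4.2} {s4.3}, out.j being that stage's outer ports
beta over (s3, s2, s4, s1) gives {out.1, out.2, s3.3} {out.3, s1.3} {s1.1} {s1.2} {s2.1} {s2.2} {s2.3} {s3.1} {s3.2} {s4.1} {s4.2} {s4.3}, out.j being that stage's outer ports

{out.1, out.2, s3.3} {out.3, s1.3} {s1.1} {s1.2} {s2.1} {s2.2} {s2.3} {s3.1} {s3.2} {s4.1} {s4.2} {s4.3}
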